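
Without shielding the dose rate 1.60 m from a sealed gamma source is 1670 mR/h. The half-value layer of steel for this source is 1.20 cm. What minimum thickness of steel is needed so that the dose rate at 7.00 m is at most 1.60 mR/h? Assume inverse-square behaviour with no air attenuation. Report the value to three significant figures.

6.92 cm

At 7.00 m, distance alone gives (1.60/7.00)² = 0.05224, so 1670 × 0.05224 = 87.24 mR/h.
Further attenuation needed: 87.24/1.60 = 54.52.
n = log₂(54.52) = 5.769 half-value layers.
Thickness = 5.769 × 1.20 cm = 6.923 cm.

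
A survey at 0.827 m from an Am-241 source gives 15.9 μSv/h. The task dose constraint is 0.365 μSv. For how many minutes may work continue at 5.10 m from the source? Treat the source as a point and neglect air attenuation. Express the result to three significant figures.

By the inverse-square law, rate at 5.10 m:
(0.827/5.10)² = 0.02629, so 15.9 × 0.02629 = 0.4180 μSv/h.
Stay time = 0.365 μSv ÷ 0.4180 μSv/h = 0.8732 h = 52.39 min.

52.4 min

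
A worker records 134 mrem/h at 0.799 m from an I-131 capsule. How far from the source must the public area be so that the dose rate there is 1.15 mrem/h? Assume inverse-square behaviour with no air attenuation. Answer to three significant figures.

Using I₁d₁² = I₂d₂², d₂ = d₁·√(I₁/I₂).
I₁/I₂ = 134/1.15 = 116.5, so d₂ = 0.799 × √116.5 = 8.624 m.

8.62 m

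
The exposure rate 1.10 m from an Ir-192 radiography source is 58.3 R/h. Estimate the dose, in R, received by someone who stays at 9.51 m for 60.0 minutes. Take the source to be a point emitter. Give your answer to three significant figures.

0.780 R

Intensity scales as (d₁/d₂)², so rate at 9.51 m:
(1.10/9.51)² = 0.01338, so 58.3 × 0.01338 = 0.7801 R/h.
Dose = rate × time = 0.7801 R/h × 1.000 h = 0.7801 R.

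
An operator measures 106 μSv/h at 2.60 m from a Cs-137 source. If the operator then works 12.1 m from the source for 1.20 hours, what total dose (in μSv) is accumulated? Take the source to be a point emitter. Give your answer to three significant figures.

By the inverse-square law, rate at 12.1 m:
(2.60/12.1)² = 0.04617, so 106 × 0.04617 = 4.894 μSv/h.
Dose = rate × time = 4.894 μSv/h × 1.200 h = 5.873 μSv.

5.87 μSv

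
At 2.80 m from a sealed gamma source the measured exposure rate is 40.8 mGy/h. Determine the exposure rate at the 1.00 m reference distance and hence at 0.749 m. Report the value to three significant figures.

320 mGy/h; 570 mGy/h

Using I₁d₁² = I₂d₂²,
At 1.00 m: (2.80/1.00)² = 7.840, so 40.8 × 7.840 = 319.9 mGy/h
At 0.749 m: 319.9 × (1.00/0.749)² = 319.9 × 1.783 = 570.4 mGy/h.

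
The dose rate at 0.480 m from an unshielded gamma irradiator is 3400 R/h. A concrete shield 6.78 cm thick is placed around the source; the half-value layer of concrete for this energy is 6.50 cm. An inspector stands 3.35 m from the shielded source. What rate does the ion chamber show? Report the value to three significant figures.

Distance alone: 3400 × (0.480/3.35)² = 3400 × 0.02053 = 69.80 R/h.
Shield: 6.78/6.50 = 1.043 half-value layers → attenuation 2^(−1.043) = 0.4853.
Combined: 69.80 × 0.4853 = 33.87 R/h.

33.9 R/h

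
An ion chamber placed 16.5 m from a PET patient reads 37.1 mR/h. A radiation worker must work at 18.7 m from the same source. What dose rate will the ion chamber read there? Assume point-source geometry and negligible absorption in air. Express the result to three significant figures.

28.9 mR/h

Since intensity falls as 1/r², scaling from 16.5 m to 18.7 m:
37.1 × (16.5/18.7)² = 37.1 × 0.7785 = 28.88 mR/h.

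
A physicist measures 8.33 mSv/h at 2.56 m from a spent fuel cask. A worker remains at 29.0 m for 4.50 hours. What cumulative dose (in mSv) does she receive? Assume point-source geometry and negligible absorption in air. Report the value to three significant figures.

0.292 mSv

Using I₁d₁² = I₂d₂², rate at 29.0 m:
(2.56/29.0)² = 0.007793, so 8.33 × 0.007793 = 0.06492 mSv/h.
Dose = rate × time = 0.06492 mSv/h × 4.500 h = 0.2921 mSv.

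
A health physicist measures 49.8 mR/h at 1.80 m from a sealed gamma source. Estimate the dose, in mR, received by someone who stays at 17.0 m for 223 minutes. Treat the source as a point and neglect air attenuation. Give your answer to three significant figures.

2.08 mR

By the inverse-square law, rate at 17.0 m:
49.8 × (1.80/17.0)² = 49.8 × 0.01121 = 0.5583 mR/h.
Dose = rate × time = 0.5583 mR/h × 3.717 h = 2.075 mR.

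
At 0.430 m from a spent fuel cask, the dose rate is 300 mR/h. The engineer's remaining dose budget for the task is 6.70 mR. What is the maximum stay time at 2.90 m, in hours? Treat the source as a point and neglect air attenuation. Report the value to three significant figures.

1.02 h

Intensity scales as (d₁/d₂)², so rate at 2.90 m:
(0.430/2.90)² = 0.02199, so 300 × 0.02199 = 6.597 mR/h.
Stay time = 6.70 mR ÷ 6.597 mR/h = 1.016 h.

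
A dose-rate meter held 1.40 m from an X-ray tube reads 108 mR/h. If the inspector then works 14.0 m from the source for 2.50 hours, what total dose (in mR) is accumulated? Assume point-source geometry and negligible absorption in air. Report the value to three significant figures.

Intensity scales as (d₁/d₂)², so rate at 14.0 m:
108 × (1.40/14.0)² = 108 × 0.01000 = 1.080 mR/h.
Dose = rate × time = 1.080 mR/h × 2.500 h = 2.700 mR.

2.70 mR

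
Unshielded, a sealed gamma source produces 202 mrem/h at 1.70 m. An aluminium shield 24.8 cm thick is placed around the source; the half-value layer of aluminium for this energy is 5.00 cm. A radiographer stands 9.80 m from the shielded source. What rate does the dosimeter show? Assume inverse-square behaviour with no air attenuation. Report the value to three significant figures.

Distance alone: (1.70/9.80)² = 0.03009, so 202 × 0.03009 = 6.078 mrem/h.
Shield: 24.8/5.00 = 4.960 half-value layers → attenuation 2^(−4.960) = 0.03213.
Combined: 6.078 × 0.03213 = 0.1953 mrem/h.

0.195 mrem/h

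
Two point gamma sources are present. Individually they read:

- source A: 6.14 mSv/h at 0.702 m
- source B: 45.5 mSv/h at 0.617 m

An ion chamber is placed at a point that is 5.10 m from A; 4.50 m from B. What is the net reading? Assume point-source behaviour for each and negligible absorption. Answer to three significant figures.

0.972 mSv/h

Each source contributes Iᵢ·(dᵢ/rᵢ)²; contributions add.
A: 6.14 × (0.702/5.10)² = 0.1163 mSv/h
B: 45.5 × (0.617/4.50)² = 0.8554 mSv/h
Total = 0.1163 + 0.8554 = 0.9717 mSv/h.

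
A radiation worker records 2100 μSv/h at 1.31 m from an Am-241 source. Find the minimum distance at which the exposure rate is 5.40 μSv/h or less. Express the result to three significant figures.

Since intensity falls as 1/r², d₂ = d₁·√(I₁/I₂).
I₁/I₂ = 2100/5.40 = 388.9, so d₂ = 1.31 × √388.9 = 25.83 m.

25.8 m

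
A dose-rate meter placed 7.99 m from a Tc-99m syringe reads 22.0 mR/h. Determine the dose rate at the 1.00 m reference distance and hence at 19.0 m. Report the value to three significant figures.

1400 mR/h; 3.89 mR/h

Using I₁d₁² = I₂d₂²,
At 1.00 m: 22.0 × (7.99/1.00)² = 22.0 × 63.84 = 1404 mR/h
At 19.0 m: 1404 × (1.00/19.0)² = 1404 × 0.002770 = 3.889 mR/h.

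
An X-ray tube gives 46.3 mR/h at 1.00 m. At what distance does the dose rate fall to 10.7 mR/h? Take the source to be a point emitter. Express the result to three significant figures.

Intensity scales as (d₁/d₂)², so d₂ = d₁·√(I₁/I₂).
I₁/I₂ = 46.3/10.7 = 4.327, so d₂ = 1.00 × √4.327 = 2.080 m.

2.08 m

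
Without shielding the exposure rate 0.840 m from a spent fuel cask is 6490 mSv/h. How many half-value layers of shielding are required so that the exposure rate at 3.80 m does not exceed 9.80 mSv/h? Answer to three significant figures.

At 3.80 m, distance alone gives (0.840/3.80)² = 0.04886, so 6490 × 0.04886 = 317.1 mSv/h.
Further attenuation needed: 317.1/9.80 = 32.36.
n = log₂(32.36) = 5.016 half-value layers.

5.02 half-value layers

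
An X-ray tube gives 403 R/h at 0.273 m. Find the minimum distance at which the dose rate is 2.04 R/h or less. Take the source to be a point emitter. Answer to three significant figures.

Intensity scales as (d₁/d₂)², so d₂ = d₁·√(I₁/I₂).
I₁/I₂ = 403/2.04 = 197.5, so d₂ = 0.273 × √197.5 = 3.837 m.

3.84 m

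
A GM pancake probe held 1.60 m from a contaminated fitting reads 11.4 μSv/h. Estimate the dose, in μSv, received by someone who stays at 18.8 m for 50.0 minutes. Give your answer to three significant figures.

Using I₁d₁² = I₂d₂², rate at 18.8 m:
(1.60/18.8)² = 0.007243, so 11.4 × 0.007243 = 0.08257 μSv/h.
Dose = rate × time = 0.08257 μSv/h × 0.8333 h = 0.06881 μSv.

0.0688 μSv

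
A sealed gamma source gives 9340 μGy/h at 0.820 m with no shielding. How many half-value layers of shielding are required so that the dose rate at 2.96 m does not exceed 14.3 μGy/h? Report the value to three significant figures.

5.65 half-value layers

At 2.96 m, distance alone gives (0.820/2.96)² = 0.07674, so 9340 × 0.07674 = 716.8 μGy/h.
Further attenuation needed: 716.8/14.3 = 50.13.
n = log₂(50.13) = 5.648 half-value layers.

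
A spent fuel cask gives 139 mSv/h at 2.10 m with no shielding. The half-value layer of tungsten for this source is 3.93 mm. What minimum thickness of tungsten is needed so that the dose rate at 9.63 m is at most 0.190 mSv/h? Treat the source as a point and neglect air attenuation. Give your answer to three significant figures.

20.1 mm

At 9.63 m, distance alone gives 139 × (2.10/9.63)² = 139 × 0.04755 = 6.609 mSv/h.
Further attenuation needed: 6.609/0.190 = 34.78.
n = log₂(34.78) = 5.120 half-value layers.
Thickness = 5.120 × 3.93 mm = 20.12 mm.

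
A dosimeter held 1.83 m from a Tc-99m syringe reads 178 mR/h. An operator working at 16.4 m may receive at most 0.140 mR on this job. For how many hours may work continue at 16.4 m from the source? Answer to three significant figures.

0.0632 h

Using I₁d₁² = I₂d₂², rate at 16.4 m:
(1.83/16.4)² = 0.01245, so 178 × 0.01245 = 2.216 mR/h.
Stay time = 0.140 mR ÷ 2.216 mR/h = 0.06318 h.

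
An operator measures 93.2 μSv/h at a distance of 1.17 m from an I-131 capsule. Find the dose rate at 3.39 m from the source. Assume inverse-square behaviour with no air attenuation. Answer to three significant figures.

Applying the 1/r² law, the rate at 3.39 m is
(1.17/3.39)² = 0.1191, so 93.2 × 0.1191 = 11.10 μSv/h.

11.1 μSv/h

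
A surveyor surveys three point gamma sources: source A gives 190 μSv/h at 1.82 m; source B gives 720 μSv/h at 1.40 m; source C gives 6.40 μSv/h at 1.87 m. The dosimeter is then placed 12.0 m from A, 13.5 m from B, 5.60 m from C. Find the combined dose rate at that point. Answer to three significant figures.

Each source contributes Iᵢ·(dᵢ/rᵢ)²; contributions add.
A: 190 × (1.82/12.0)² = 4.371 μSv/h
B: 720 × (1.40/13.5)² = 7.743 μSv/h
C: 6.40 × (1.87/5.60)² = 0.7137 μSv/h
Total = 4.371 + 7.743 + 0.7137 = 12.83 μSv/h.

12.8 μSv/h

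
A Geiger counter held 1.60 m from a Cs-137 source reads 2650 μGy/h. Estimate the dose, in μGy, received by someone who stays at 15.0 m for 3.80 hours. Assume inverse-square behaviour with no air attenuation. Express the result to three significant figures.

115 μGy

Intensity scales as (d₁/d₂)², so rate at 15.0 m:
(1.60/15.0)² = 0.01138, so 2650 × 0.01138 = 30.16 μGy/h.
Dose = rate × time = 30.16 μGy/h × 3.800 h = 114.6 μGy.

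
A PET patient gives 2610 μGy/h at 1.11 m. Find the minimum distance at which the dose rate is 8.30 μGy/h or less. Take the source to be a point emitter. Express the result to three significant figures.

19.7 m

Since intensity falls as 1/r², d₂ = d₁·√(I₁/I₂).
I₁/I₂ = 2610/8.30 = 314.5, so d₂ = 1.11 × √314.5 = 19.68 m.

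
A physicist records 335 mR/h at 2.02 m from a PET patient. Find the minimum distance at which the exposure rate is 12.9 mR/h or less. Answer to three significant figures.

Since intensity falls as 1/r², d₂ = d₁·√(I₁/I₂).
I₁/I₂ = 335/12.9 = 25.97, so d₂ = 2.02 × √25.97 = 10.29 m.

10.3 m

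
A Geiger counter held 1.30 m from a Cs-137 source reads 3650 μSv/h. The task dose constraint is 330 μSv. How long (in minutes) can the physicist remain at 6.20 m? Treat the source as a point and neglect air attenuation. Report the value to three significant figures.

123 min

By the inverse-square law, rate at 6.20 m:
3650 × (1.30/6.20)² = 3650 × 0.04396 = 160.5 μSv/h.
Stay time = 330 μSv ÷ 160.5 μSv/h = 2.056 h = 123.4 min.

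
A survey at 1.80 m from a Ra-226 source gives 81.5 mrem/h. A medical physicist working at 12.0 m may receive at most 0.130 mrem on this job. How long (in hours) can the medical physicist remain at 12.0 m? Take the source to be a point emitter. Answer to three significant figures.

0.0709 h

Since intensity falls as 1/r², rate at 12.0 m:
81.5 × (1.80/12.0)² = 81.5 × 0.02250 = 1.834 mrem/h.
Stay time = 0.130 mrem ÷ 1.834 mrem/h = 0.07088 h.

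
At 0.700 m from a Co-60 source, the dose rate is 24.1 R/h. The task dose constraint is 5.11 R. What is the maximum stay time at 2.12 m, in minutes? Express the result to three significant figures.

Using I₁d₁² = I₂d₂², rate at 2.12 m:
(0.700/2.12)² = 0.1090, so 24.1 × 0.1090 = 2.627 R/h.
Stay time = 5.11 R ÷ 2.627 R/h = 1.945 h = 116.7 min.

117 min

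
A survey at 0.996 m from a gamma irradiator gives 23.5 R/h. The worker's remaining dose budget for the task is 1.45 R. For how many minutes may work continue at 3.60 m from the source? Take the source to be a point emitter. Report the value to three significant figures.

48.4 min

Intensity scales as (d₁/d₂)², so rate at 3.60 m:
(0.996/3.60)² = 0.07654, so 23.5 × 0.07654 = 1.799 R/h.
Stay time = 1.45 R ÷ 1.799 R/h = 0.8060 h = 48.36 min.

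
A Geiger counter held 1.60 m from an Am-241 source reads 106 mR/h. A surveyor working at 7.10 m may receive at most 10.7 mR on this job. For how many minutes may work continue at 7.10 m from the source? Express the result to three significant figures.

Since intensity falls as 1/r², rate at 7.10 m:
106 × (1.60/7.10)² = 106 × 0.05078 = 5.383 mR/h.
Stay time = 10.7 mR ÷ 5.383 mR/h = 1.988 h = 119.3 min.

119 min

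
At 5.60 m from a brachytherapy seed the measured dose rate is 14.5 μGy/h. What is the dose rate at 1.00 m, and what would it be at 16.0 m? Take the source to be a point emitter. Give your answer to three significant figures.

455 μGy/h; 1.78 μGy/h

Since intensity falls as 1/r²,
At 1.00 m: 14.5 × (5.60/1.00)² = 14.5 × 31.36 = 454.7 μGy/h
At 16.0 m: 454.7 × (1.00/16.0)² = 454.7 × 0.003906 = 1.776 μGy/h.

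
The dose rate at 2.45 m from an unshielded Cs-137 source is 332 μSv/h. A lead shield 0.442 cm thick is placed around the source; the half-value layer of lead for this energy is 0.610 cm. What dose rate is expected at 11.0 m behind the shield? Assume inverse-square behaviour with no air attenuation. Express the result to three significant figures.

9.97 μSv/h

Distance alone: 332 × (2.45/11.0)² = 332 × 0.04961 = 16.47 μSv/h.
Shield: 0.442/0.610 = 0.7246 half-value layers → attenuation 2^(−0.7246) = 0.6052.
Combined: 16.47 × 0.6052 = 9.968 μSv/h.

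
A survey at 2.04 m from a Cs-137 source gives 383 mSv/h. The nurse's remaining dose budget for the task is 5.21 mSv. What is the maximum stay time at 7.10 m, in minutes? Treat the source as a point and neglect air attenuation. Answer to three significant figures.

9.89 min

Using I₁d₁² = I₂d₂², rate at 7.10 m:
(2.04/7.10)² = 0.08256, so 383 × 0.08256 = 31.62 mSv/h.
Stay time = 5.21 mSv ÷ 31.62 mSv/h = 0.1648 h = 9.888 min.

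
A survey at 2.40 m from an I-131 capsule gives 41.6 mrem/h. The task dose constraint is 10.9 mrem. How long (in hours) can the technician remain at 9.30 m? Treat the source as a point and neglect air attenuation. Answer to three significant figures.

3.93 h

Using I₁d₁² = I₂d₂², rate at 9.30 m:
(2.40/9.30)² = 0.06660, so 41.6 × 0.06660 = 2.771 mrem/h.
Stay time = 10.9 mrem ÷ 2.771 mrem/h = 3.934 h.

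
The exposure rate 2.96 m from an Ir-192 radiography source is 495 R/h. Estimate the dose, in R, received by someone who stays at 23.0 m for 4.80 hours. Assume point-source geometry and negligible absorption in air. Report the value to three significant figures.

39.4 R

Using I₁d₁² = I₂d₂², rate at 23.0 m:
495 × (2.96/23.0)² = 495 × 0.01656 = 8.197 R/h.
Dose = rate × time = 8.197 R/h × 4.800 h = 39.35 R.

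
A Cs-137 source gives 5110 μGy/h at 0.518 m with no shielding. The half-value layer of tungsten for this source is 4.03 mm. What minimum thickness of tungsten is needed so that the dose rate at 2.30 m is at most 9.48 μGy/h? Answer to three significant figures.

19.2 mm

At 2.30 m, distance alone gives (0.518/2.30)² = 0.05072, so 5110 × 0.05072 = 259.2 μGy/h.
Further attenuation needed: 259.2/9.48 = 27.34.
n = log₂(27.34) = 4.773 half-value layers.
Thickness = 4.773 × 4.03 mm = 19.24 mm.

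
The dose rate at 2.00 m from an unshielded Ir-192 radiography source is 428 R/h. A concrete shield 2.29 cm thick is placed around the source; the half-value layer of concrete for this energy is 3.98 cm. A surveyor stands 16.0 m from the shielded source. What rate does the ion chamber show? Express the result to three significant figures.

4.49 R/h

Distance alone: 428 × (2.00/16.0)² = 428 × 0.01562 = 6.685 R/h.
Shield: 2.29/3.98 = 0.5754 half-value layers → attenuation 2^(−0.5754) = 0.6711.
Combined: 6.685 × 0.6711 = 4.486 R/h.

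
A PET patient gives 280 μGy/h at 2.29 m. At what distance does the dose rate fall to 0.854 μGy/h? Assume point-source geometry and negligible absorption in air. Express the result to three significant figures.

Applying the 1/r² law, d₂ = d₁·√(I₁/I₂).
I₁/I₂ = 280/0.854 = 327.9, so d₂ = 2.29 × √327.9 = 41.47 m.

41.5 m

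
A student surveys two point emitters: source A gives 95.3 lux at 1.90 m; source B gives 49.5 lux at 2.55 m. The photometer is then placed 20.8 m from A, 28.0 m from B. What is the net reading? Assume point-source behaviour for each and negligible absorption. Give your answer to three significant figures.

Each source contributes Iᵢ·(dᵢ/rᵢ)²; contributions add.
A: 95.3 × (1.90/20.8)² = 0.7952 lux
B: 49.5 × (2.55/28.0)² = 0.4106 lux
Total = 0.7952 + 0.4106 = 1.206 lux.

1.21 lux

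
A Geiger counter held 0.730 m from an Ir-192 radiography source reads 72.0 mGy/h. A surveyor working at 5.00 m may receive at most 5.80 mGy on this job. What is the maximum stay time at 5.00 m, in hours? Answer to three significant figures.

By the inverse-square law, rate at 5.00 m:
72.0 × (0.730/5.00)² = 72.0 × 0.02132 = 1.535 mGy/h.
Stay time = 5.80 mGy ÷ 1.535 mGy/h = 3.779 h.

3.78 h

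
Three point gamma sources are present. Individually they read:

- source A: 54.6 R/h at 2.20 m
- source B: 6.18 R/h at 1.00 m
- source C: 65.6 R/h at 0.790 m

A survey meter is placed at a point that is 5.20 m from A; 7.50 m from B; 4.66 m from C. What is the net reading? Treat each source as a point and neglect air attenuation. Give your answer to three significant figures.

Each source contributes Iᵢ·(dᵢ/rᵢ)²; contributions add.
A: 54.6 × (2.20/5.20)² = 9.773 R/h
B: 6.18 × (1.00/7.50)² = 0.1099 R/h
C: 65.6 × (0.790/4.66)² = 1.885 R/h
Total = 9.773 + 0.1099 + 1.885 = 11.77 R/h.

11.8 R/h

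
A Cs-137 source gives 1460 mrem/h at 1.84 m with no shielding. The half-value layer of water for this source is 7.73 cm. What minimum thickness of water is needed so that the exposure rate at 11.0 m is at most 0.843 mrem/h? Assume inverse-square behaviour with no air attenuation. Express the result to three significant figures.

At 11.0 m, distance alone gives (1.84/11.0)² = 0.02798, so 1460 × 0.02798 = 40.85 mrem/h.
Further attenuation needed: 40.85/0.843 = 48.46.
n = log₂(48.46) = 5.599 half-value layers.
Thickness = 5.599 × 7.73 cm = 43.28 cm.

43.3 cm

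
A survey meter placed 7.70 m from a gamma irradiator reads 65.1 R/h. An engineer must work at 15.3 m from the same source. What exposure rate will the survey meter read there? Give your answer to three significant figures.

16.5 R/h

Intensity scales as (d₁/d₂)², so scaling from 7.70 m to 15.3 m:
65.1 × (7.70/15.3)² = 65.1 × 0.2533 = 16.49 R/h.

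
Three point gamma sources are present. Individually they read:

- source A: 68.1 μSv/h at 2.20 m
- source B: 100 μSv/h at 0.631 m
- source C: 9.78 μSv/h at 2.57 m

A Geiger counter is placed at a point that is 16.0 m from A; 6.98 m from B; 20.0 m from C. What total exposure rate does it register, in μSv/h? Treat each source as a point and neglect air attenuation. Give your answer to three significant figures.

By superposition, sum each source's inverse-square contribution:
A: 68.1 × (2.20/16.0)² = 1.288 μSv/h
B: 100 × (0.631/6.98)² = 0.8172 μSv/h
C: 9.78 × (2.57/20.0)² = 0.1615 μSv/h
Total = 1.288 + 0.8172 + 0.1615 = 2.267 μSv/h.

2.27 μSv/h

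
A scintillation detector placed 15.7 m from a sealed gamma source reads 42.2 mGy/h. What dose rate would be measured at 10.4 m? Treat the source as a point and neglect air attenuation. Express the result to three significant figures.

Applying the 1/r² law, scaling from 15.7 m to 10.4 m:
42.2 × (15.7/10.4)² = 42.2 × 2.279 = 96.17 mGy/h.

96.2 mGy/h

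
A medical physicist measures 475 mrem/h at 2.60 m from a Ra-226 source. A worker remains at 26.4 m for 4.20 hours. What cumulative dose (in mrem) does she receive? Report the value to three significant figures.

By the inverse-square law, rate at 26.4 m:
475 × (2.60/26.4)² = 475 × 0.009699 = 4.607 mrem/h.
Dose = rate × time = 4.607 mrem/h × 4.200 h = 19.35 mrem.

19.4 mrem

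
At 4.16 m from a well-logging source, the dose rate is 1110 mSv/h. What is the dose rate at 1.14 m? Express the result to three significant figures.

Applying the 1/r² law, the rate at 1.14 m is
(4.16/1.14)² = 13.32, so 1110 × 13.32 = 14790 mSv/h.

14800 mSv/h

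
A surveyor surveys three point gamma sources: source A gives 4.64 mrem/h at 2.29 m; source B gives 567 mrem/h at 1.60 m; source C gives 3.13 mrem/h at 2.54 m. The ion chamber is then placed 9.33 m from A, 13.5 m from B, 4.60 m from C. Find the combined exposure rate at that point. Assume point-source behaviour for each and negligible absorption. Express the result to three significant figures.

9.20 mrem/h

Each source contributes Iᵢ·(dᵢ/rᵢ)²; contributions add.
A: 4.64 × (2.29/9.33)² = 0.2795 mrem/h
B: 567 × (1.60/13.5)² = 7.964 mrem/h
C: 3.13 × (2.54/4.60)² = 0.9543 mrem/h
Total = 0.2795 + 7.964 + 0.9543 = 9.198 mrem/h.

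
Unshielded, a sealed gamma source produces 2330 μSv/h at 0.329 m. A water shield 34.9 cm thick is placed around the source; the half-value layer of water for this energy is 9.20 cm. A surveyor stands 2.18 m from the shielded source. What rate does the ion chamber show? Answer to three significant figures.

3.83 μSv/h

Distance alone: 2330 × (0.329/2.18)² = 2330 × 0.02278 = 53.08 μSv/h.
Shield: 34.9/9.20 = 3.793 half-value layers → attenuation 2^(−3.793) = 0.07214.
Combined: 53.08 × 0.07214 = 3.829 μSv/h.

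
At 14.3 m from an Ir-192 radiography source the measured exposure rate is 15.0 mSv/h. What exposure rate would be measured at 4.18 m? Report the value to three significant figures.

176 mSv/h

By the inverse-square law, scaling from 14.3 m to 4.18 m:
15.0 × (14.3/4.18)² = 15.0 × 11.70 = 175.5 mSv/h.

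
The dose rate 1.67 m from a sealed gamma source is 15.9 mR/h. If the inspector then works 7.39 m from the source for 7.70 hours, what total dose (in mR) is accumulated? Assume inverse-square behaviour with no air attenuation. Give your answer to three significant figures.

Intensity scales as (d₁/d₂)², so rate at 7.39 m:
(1.67/7.39)² = 0.05107, so 15.9 × 0.05107 = 0.8120 mR/h.
Dose = rate × time = 0.8120 mR/h × 7.700 h = 6.252 mR.

6.25 mR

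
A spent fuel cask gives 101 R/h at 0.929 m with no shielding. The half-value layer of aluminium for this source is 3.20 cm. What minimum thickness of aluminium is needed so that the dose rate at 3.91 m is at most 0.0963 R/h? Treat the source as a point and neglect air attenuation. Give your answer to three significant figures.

At 3.91 m, distance alone gives (0.929/3.91)² = 0.05645, so 101 × 0.05645 = 5.701 R/h.
Further attenuation needed: 5.701/0.0963 = 59.20.
n = log₂(59.20) = 5.888 half-value layers.
Thickness = 5.888 × 3.20 cm = 18.84 cm.

18.8 cm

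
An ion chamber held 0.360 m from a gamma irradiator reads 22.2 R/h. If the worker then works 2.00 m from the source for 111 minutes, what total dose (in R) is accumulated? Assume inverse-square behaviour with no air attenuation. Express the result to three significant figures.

By the inverse-square law, rate at 2.00 m:
(0.360/2.00)² = 0.03240, so 22.2 × 0.03240 = 0.7193 R/h.
Dose = rate × time = 0.7193 R/h × 1.850 h = 1.331 R.

1.33 R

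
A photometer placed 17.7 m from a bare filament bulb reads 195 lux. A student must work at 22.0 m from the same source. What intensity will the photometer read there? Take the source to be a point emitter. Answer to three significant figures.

126 lux

By the inverse-square law, scaling from 17.7 m to 22.0 m:
(17.7/22.0)² = 0.6473, so 195 × 0.6473 = 126.2 lux.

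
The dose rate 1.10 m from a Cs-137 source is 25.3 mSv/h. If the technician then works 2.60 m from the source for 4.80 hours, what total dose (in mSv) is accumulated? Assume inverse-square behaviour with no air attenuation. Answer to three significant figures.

By the inverse-square law, rate at 2.60 m:
25.3 × (1.10/2.60)² = 25.3 × 0.1790 = 4.529 mSv/h.
Dose = rate × time = 4.529 mSv/h × 4.800 h = 21.74 mSv.

21.7 mSv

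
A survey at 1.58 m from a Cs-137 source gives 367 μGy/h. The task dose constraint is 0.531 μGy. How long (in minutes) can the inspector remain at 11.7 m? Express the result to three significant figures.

4.76 min

Intensity scales as (d₁/d₂)², so rate at 11.7 m:
(1.58/11.7)² = 0.01824, so 367 × 0.01824 = 6.694 μGy/h.
Stay time = 0.531 μGy ÷ 6.694 μGy/h = 0.07932 h = 4.759 min.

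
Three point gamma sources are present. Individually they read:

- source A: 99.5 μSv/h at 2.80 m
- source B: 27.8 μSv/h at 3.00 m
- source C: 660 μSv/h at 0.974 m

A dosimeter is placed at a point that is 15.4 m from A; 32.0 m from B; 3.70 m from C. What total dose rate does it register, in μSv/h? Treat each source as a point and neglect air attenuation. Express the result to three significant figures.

Each source contributes Iᵢ·(dᵢ/rᵢ)²; contributions add.
A: 99.5 × (2.80/15.4)² = 3.289 μSv/h
B: 27.8 × (3.00/32.0)² = 0.2443 μSv/h
C: 660 × (0.974/3.70)² = 45.74 μSv/h
Total = 3.289 + 0.2443 + 45.74 = 49.27 μSv/h.

49.3 μSv/h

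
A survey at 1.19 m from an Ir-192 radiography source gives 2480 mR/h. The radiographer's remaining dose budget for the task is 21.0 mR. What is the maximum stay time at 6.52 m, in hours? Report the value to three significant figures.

0.254 h

Since intensity falls as 1/r², rate at 6.52 m:
2480 × (1.19/6.52)² = 2480 × 0.03331 = 82.61 mR/h.
Stay time = 21.0 mR ÷ 82.61 mR/h = 0.2542 h.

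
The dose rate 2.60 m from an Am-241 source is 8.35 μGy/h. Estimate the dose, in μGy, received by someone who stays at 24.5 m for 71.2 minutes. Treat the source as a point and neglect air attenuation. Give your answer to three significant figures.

Since intensity falls as 1/r², rate at 24.5 m:
8.35 × (2.60/24.5)² = 8.35 × 0.01126 = 0.09402 μGy/h.
Dose = rate × time = 0.09402 μGy/h × 1.187 h = 0.1116 μGy.

0.112 μGy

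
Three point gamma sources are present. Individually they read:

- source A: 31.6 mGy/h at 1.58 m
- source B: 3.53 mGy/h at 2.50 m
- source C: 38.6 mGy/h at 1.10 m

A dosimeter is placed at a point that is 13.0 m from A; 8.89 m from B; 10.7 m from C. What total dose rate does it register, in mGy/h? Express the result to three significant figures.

By superposition, sum each source's inverse-square contribution:
A: 31.6 × (1.58/13.0)² = 0.4668 mGy/h
B: 3.53 × (2.50/8.89)² = 0.2792 mGy/h
C: 38.6 × (1.10/10.7)² = 0.4079 mGy/h
Total = 0.4668 + 0.2792 + 0.4079 = 1.154 mGy/h.

1.15 mGy/h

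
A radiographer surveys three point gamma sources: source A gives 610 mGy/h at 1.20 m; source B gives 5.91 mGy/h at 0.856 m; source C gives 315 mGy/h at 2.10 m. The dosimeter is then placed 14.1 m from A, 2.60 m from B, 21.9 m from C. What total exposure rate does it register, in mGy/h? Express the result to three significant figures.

7.96 mGy/h

By superposition, sum each source's inverse-square contribution:
A: 610 × (1.20/14.1)² = 4.418 mGy/h
B: 5.91 × (0.856/2.60)² = 0.6406 mGy/h
C: 315 × (2.10/21.9)² = 2.896 mGy/h
Total = 4.418 + 0.6406 + 2.896 = 7.955 mGy/h.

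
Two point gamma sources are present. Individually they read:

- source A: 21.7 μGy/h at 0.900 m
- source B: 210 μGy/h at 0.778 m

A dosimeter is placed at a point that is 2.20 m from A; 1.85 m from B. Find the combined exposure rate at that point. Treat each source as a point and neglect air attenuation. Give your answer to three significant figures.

40.8 μGy/h

By superposition, sum each source's inverse-square contribution:
A: 21.7 × (0.900/2.20)² = 3.632 μGy/h
B: 210 × (0.778/1.85)² = 37.14 μGy/h
Total = 3.632 + 37.14 = 40.77 μGy/h.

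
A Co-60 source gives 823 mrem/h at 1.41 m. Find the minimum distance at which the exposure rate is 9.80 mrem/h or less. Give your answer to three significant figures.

Intensity scales as (d₁/d₂)², so d₂ = d₁·√(I₁/I₂).
I₁/I₂ = 823/9.80 = 83.98, so d₂ = 1.41 × √83.98 = 12.92 m.

12.9 m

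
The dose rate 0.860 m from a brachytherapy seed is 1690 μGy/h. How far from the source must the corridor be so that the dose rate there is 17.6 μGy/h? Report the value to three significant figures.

Since intensity falls as 1/r², d₂ = d₁·√(I₁/I₂).
I₁/I₂ = 1690/17.6 = 96.02, so d₂ = 0.860 × √96.02 = 8.427 m.

8.43 m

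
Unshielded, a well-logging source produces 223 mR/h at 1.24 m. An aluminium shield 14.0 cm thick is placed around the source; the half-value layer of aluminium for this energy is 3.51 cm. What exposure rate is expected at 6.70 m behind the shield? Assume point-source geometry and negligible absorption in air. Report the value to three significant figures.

Distance alone: (1.24/6.70)² = 0.03425, so 223 × 0.03425 = 7.638 mR/h.
Shield: 14.0/3.51 = 3.989 half-value layers → attenuation 2^(−3.989) = 0.06298.
Combined: 7.638 × 0.06298 = 0.4810 mR/h.

0.481 mR/h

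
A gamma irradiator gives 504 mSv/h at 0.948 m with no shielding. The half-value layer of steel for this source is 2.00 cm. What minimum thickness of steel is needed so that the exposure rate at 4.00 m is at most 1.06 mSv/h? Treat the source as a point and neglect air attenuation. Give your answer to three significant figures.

At 4.00 m, distance alone gives 504 × (0.948/4.00)² = 504 × 0.05617 = 28.31 mSv/h.
Further attenuation needed: 28.31/1.06 = 26.71.
n = log₂(26.71) = 4.739 half-value layers.
Thickness = 4.739 × 2.00 cm = 9.478 cm.

9.48 cm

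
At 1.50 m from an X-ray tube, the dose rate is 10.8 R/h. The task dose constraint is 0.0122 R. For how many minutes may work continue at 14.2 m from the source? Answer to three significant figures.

By the inverse-square law, rate at 14.2 m:
(1.50/14.2)² = 0.01116, so 10.8 × 0.01116 = 0.1205 R/h.
Stay time = 0.0122 R ÷ 0.1205 R/h = 0.1012 h = 6.072 min.

6.07 min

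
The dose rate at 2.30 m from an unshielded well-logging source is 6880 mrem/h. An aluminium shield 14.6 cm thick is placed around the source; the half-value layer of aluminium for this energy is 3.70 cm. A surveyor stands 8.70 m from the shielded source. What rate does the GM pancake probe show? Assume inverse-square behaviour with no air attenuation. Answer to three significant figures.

Distance alone: (2.30/8.70)² = 0.06989, so 6880 × 0.06989 = 480.8 mrem/h.
Shield: 14.6/3.70 = 3.946 half-value layers → attenuation 2^(−3.946) = 0.06488.
Combined: 480.8 × 0.06488 = 31.19 mrem/h.

31.2 mrem/h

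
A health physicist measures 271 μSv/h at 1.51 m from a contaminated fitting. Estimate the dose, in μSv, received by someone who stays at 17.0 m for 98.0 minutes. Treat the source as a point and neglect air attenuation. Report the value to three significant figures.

Applying the 1/r² law, rate at 17.0 m:
271 × (1.51/17.0)² = 271 × 0.007890 = 2.138 μSv/h.
Dose = rate × time = 2.138 μSv/h × 1.633 h = 3.491 μSv.

3.49 μSv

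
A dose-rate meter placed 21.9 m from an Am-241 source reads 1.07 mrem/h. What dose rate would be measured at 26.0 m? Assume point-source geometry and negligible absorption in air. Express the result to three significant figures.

0.759 mrem/h

Since intensity falls as 1/r², scaling from 21.9 m to 26.0 m:
(21.9/26.0)² = 0.7095, so 1.07 × 0.7095 = 0.7592 mrem/h.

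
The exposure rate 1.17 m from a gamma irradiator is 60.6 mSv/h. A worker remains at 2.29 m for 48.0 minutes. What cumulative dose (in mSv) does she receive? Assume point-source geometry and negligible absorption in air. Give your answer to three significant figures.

By the inverse-square law, rate at 2.29 m:
(1.17/2.29)² = 0.2610, so 60.6 × 0.2610 = 15.82 mSv/h.
Dose = rate × time = 15.82 mSv/h × 0.8000 h = 12.66 mSv.

12.7 mSv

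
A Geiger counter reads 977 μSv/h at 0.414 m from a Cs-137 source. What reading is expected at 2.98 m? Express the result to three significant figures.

By the inverse-square law, the rate at 2.98 m is
977 × (0.414/2.98)² = 977 × 0.01930 = 18.86 μSv/h.

18.9 μSv/h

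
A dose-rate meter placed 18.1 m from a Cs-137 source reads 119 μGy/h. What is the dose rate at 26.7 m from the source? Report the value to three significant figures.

By the inverse-square law, scaling from 18.1 m to 26.7 m:
119 × (18.1/26.7)² = 119 × 0.4596 = 54.69 μGy/h.

54.7 μGy/h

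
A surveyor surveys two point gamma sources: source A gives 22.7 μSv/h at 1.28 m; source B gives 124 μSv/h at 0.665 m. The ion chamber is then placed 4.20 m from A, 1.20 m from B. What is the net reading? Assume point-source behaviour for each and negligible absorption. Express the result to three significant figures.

40.2 μSv/h

Each source contributes Iᵢ·(dᵢ/rᵢ)²; contributions add.
A: 22.7 × (1.28/4.20)² = 2.108 μSv/h
B: 124 × (0.665/1.20)² = 38.08 μSv/h
Total = 2.108 + 38.08 = 40.19 μSv/h.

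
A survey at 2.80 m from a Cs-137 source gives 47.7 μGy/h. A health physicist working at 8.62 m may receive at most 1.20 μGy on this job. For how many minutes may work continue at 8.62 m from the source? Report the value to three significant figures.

Applying the 1/r² law, rate at 8.62 m:
(2.80/8.62)² = 0.1055, so 47.7 × 0.1055 = 5.032 μGy/h.
Stay time = 1.20 μGy ÷ 5.032 μGy/h = 0.2385 h = 14.31 min.

14.3 min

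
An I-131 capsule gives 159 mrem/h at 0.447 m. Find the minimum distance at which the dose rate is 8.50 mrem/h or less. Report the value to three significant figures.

1.93 m

By the inverse-square law, d₂ = d₁·√(I₁/I₂).
I₁/I₂ = 159/8.50 = 18.71, so d₂ = 0.447 × √18.71 = 1.934 m.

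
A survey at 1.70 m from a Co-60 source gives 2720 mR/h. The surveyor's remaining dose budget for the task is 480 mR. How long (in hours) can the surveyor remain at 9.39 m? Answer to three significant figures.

5.38 h

Since intensity falls as 1/r², rate at 9.39 m:
2720 × (1.70/9.39)² = 2720 × 0.03278 = 89.16 mR/h.
Stay time = 480 mR ÷ 89.16 mR/h = 5.384 h.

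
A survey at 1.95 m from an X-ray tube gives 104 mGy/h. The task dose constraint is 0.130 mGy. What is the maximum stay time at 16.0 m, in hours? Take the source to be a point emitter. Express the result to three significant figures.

By the inverse-square law, rate at 16.0 m:
104 × (1.95/16.0)² = 104 × 0.01485 = 1.544 mGy/h.
Stay time = 0.130 mGy ÷ 1.544 mGy/h = 0.08420 h.

0.0842 h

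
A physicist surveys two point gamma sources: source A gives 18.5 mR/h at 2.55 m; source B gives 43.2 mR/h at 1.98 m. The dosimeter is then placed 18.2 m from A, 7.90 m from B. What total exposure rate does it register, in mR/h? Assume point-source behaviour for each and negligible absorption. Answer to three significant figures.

3.08 mR/h

By superposition, sum each source's inverse-square contribution:
A: 18.5 × (2.55/18.2)² = 0.3632 mR/h
B: 43.2 × (1.98/7.90)² = 2.714 mR/h
Total = 0.3632 + 2.714 = 3.077 mR/h.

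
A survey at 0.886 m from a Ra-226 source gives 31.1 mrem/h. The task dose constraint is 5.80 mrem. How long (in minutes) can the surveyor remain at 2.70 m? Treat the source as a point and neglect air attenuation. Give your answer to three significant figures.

104 min

Applying the 1/r² law, rate at 2.70 m:
31.1 × (0.886/2.70)² = 31.1 × 0.1077 = 3.349 mrem/h.
Stay time = 5.80 mrem ÷ 3.349 mrem/h = 1.732 h = 103.9 min.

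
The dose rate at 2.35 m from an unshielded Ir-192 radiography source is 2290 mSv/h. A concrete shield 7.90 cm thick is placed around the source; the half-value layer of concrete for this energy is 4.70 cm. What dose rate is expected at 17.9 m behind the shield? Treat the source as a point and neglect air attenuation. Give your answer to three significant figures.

Distance alone: (2.35/17.9)² = 0.01724, so 2290 × 0.01724 = 39.48 mSv/h.
Shield: 7.90/4.70 = 1.681 half-value layers → attenuation 2^(−1.681) = 0.3119.
Combined: 39.48 × 0.3119 = 12.31 mSv/h.

12.3 mSv/h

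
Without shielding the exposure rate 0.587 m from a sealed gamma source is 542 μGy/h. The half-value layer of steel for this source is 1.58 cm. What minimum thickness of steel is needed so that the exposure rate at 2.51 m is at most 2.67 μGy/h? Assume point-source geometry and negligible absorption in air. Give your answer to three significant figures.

5.49 cm

At 2.51 m, distance alone gives 542 × (0.587/2.51)² = 542 × 0.05469 = 29.64 μGy/h.
Further attenuation needed: 29.64/2.67 = 11.10.
n = log₂(11.10) = 3.472 half-value layers.
Thickness = 3.472 × 1.58 cm = 5.486 cm.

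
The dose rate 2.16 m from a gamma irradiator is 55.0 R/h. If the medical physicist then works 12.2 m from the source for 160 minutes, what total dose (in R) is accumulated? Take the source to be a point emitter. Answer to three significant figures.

4.60 R

Applying the 1/r² law, rate at 12.2 m:
(2.16/12.2)² = 0.03135, so 55.0 × 0.03135 = 1.724 R/h.
Dose = rate × time = 1.724 R/h × 2.667 h = 4.598 R.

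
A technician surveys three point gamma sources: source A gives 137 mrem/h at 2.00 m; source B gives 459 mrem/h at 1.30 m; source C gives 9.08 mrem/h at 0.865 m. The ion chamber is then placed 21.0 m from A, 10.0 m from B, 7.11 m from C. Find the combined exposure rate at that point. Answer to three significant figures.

9.13 mrem/h

By superposition, sum each source's inverse-square contribution:
A: 137 × (2.00/21.0)² = 1.243 mrem/h
B: 459 × (1.30/10.0)² = 7.757 mrem/h
C: 9.08 × (0.865/7.11)² = 0.1344 mrem/h
Total = 1.243 + 7.757 + 0.1344 = 9.134 mrem/h.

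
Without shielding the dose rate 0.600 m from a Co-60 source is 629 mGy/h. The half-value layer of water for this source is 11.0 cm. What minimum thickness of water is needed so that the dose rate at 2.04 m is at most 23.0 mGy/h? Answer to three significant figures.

13.7 cm

At 2.04 m, distance alone gives 629 × (0.600/2.04)² = 629 × 0.08651 = 54.41 mGy/h.
Further attenuation needed: 54.41/23.0 = 2.366.
n = log₂(2.366) = 1.242 half-value layers.
Thickness = 1.242 × 11.0 cm = 13.66 cm.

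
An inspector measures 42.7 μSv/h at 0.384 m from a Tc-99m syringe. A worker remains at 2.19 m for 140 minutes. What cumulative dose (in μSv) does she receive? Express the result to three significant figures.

3.06 μSv

Using I₁d₁² = I₂d₂², rate at 2.19 m:
(0.384/2.19)² = 0.03074, so 42.7 × 0.03074 = 1.313 μSv/h.
Dose = rate × time = 1.313 μSv/h × 2.333 h = 3.063 μSv.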